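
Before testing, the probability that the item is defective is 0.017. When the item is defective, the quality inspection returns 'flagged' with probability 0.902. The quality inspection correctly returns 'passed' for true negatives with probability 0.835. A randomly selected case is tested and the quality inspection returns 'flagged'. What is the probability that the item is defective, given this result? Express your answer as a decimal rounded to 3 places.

P(H | E) ≈ 0.086

Let H be the event that the item is defective. P(H) = 0.017, so P(¬H) = 0.983. With E the 'flagged' result, P(E|H) = 0.902 and P(E|¬H) = 0.165.
P(E) = 0.902·0.017 + 0.165·0.983 = 0.015334 + 0.16220 = 0.17753.
By Bayes' theorem, P(H|E) = 0.015334 / 0.17753 = 0.086.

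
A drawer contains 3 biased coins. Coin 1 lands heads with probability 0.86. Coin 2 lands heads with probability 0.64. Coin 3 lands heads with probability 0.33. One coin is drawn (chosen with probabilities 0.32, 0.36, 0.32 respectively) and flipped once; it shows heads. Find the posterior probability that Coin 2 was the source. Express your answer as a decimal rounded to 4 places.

P(heads|C1) = 0.86; P(heads|C2) = 0.64; P(heads|C3) = 0.33.
Prior × likelihood for each source: 0.32·0.86=0.2752, 0.36·0.64=0.2304, 0.32·0.33=0.1056. Summing gives P(heads) = 0.61120.
P(Coin 2 | heads) = 0.2304 / 0.61120 = 0.3770.

Posterior probability ≈ 0.3770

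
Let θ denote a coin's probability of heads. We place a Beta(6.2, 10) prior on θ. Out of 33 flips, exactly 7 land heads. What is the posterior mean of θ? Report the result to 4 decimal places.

Observing 7 successes and 26 failures updates Beta(6.2, 10) by adding the success and failure counts to the two shape parameters: α = 6.2+7 = 13.2, β = 10+26 = 36.
E[θ | data] = 13.2/(13.2+36) = 0.2683.

Posterior mean ≈ 0.2683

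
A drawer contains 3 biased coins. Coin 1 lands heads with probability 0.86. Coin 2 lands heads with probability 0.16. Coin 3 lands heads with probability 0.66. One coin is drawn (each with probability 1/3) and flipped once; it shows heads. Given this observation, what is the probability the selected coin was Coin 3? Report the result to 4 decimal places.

P(heads|C1) = 0.86; P(heads|C2) = 0.16; P(heads|C3) = 0.66.
Prior × likelihood for each source: 0.333333·0.86=0.2867, 0.333333·0.16=0.05333, 0.333333·0.66=0.2200. Summing gives P(heads) = 0.56000.
P(Coin 3 | heads) = 0.2200 / 0.56000 = 0.3929.

Posterior probability ≈ 0.3929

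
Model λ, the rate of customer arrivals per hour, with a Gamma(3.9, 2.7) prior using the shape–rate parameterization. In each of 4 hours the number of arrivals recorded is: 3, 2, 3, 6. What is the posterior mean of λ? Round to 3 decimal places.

Total count ∑xᵢ = 14 over n = 4 hours.
Gamma is conjugate to the Poisson likelihood: posterior is Gamma(shape = 3.9+14 = 17.9, rate = 2.7+4 = 6.7).
Posterior mean = shape/rate = 17.9/6.7 = 2.672.

Posterior mean ≈ 2.672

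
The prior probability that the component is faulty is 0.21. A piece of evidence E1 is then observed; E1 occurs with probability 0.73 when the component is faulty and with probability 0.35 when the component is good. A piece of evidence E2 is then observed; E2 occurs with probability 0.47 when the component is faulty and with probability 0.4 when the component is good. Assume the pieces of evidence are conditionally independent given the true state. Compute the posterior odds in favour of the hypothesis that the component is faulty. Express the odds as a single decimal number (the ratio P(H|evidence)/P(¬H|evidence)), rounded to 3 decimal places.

Prior odds = 0.21/(1−0.21) = 0.26582.
Likelihood ratio for E1 = 0.73/0.35 = 2.0857.
Likelihood ratio for E2 = 0.47/0.4 = 1.1750.
Posterior odds = prior odds × LR₁ × LR₂ = 0.65146.

Posterior odds ≈ 0.651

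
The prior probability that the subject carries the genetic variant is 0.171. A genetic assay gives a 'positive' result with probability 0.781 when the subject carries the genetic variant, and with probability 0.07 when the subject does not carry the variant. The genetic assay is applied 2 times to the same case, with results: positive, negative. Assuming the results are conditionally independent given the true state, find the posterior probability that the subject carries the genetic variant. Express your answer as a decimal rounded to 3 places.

Posterior P(H) ≈ 0.351

With H the event that the subject carries the genetic variant, the joint likelihood of the observed sequence is P(data|H) = 0.781·0.219 = 0.17104 and P(data|¬H) = 0.07·0.93 = 0.065100.
Bayes: P(H|data) = 0.171·0.17104 / (0.171·0.17104 + 0.829·0.065100) = 0.029248/0.083216 = 0.3515.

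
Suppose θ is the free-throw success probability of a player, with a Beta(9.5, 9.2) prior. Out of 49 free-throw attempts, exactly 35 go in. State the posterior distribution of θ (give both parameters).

The binomial likelihood is conjugate to the Beta prior: with 35 successes and 14 failures, the posterior is Beta(9.5+35, 9.2+14) = Beta(44.5, 23.2).

Posterior: Beta(44.5, 23.2)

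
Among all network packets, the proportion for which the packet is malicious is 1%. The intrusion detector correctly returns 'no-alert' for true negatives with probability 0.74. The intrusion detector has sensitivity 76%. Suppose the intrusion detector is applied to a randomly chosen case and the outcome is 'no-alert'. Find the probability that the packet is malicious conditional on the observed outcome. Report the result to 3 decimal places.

Write H for 'the packet is malicious'. Prior odds H:¬H = 0.01/0.99 = 0.010101. For the 'no-alert' outcome, the likelihood ratio is 0.24/0.74 = 0.32432.
Posterior odds = 0.010101 × 0.32432 = 0.0032760, so P(H|E) = 0.0032760/(1+0.0032760) = 0.003.

P(H | E) ≈ 0.003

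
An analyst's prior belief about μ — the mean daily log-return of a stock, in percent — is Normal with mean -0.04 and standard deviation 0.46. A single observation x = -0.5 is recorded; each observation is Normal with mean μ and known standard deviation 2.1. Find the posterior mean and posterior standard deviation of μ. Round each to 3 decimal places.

Posterior mean ≈ -0.061; posterior SD ≈ 0.449

With known σ, the Normal prior is conjugate. Weight on the data is w = (n/σ²)/(n/σ² + 1/τ₀²) = 0.226757/(0.226757+4.72590) = 0.045785.
Posterior mean = w·x̄ + (1−w)·μ₀ = 0.045785·-0.5 + 0.95421·-0.04 = -0.061. Posterior variance = 1/(0.226757+4.72590) = 0.201912, so SD = 0.449.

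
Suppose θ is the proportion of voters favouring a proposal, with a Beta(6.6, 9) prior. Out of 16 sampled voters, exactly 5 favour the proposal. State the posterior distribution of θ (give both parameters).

Observing 5 successes and 11 failures updates Beta(6.6, 9) by adding the success and failure counts to the two shape parameters: α = 6.6+5 = 11.6, β = 9+11 = 20.

Posterior: Beta(11.6, 20)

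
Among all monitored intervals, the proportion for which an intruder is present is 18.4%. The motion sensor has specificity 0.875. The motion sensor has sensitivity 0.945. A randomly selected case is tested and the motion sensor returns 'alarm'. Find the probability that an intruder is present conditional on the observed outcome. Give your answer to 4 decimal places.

P(H | E) ≈ 0.6303

Let H be the event that an intruder is present. P(H) = 0.184, so P(¬H) = 0.816. With E the 'alarm' result, P(E|H) = 0.945 and P(E|¬H) = 0.125.
P(E) = 0.945·0.184 + 0.125·0.816 = 0.17388 + 0.10200 = 0.27588.
By Bayes' theorem, P(H|E) = 0.17388 / 0.27588 = 0.6303.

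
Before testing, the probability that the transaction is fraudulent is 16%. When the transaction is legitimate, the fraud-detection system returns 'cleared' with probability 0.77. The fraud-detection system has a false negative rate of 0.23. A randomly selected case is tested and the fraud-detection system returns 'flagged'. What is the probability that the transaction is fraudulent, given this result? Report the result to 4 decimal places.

Write H for 'the transaction is fraudulent'. Prior odds H:¬H = 0.16/0.84 = 0.19048. For the 'flagged' outcome, the likelihood ratio is 0.77/0.23 = 3.3478.
Posterior odds = 0.19048 × 3.3478 = 0.63768, so P(H|E) = 0.63768/(1+0.63768) = 0.3894.

P(H | E) ≈ 0.3894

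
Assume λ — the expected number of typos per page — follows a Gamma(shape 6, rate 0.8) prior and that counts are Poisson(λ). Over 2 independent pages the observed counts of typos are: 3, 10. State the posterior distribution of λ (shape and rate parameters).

The Poisson likelihood adds the total count to the shape and the number of exposure periods to the rate. Here ∑xᵢ = 13 and n = 2, so shape 6→19 and rate 0.8→2.8.

Posterior: Gamma(shape=19, rate=2.8)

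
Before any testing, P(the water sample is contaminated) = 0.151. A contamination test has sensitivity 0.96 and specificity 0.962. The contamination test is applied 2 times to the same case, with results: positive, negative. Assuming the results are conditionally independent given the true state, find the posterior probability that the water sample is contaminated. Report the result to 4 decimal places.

Posterior P(H) ≈ 0.1574

Let H be the event that the water sample is contaminated; start with P(H) = 0.151. P('positive'|H) = 0.96, P('positive'|¬H) = 0.038.
Update on result 1 ('positive'): P(H) ← 0.96·0.1510 / (0.96·0.1510 + 0.038·0.8490) = 0.14496/0.17722 = 0.8180.
Update on result 2 ('negative'): P(H) ← 0.04·0.8180 / (0.04·0.8180 + 0.962·0.1820) = 0.032718/0.20784 = 0.1574.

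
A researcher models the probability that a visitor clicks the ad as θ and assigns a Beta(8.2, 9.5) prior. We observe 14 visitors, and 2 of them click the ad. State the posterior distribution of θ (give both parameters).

Posterior: Beta(10.2, 21.5)

The binomial likelihood is conjugate to the Beta prior: with 2 successes and 12 failures, the posterior is Beta(8.2+2, 9.5+12) = Beta(10.2, 21.5).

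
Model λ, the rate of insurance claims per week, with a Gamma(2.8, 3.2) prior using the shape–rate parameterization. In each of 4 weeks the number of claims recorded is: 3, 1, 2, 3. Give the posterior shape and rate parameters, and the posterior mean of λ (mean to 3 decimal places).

Posterior: Gamma(shape=11.8, rate=7.2); mean ≈ 1.639

The Poisson likelihood adds the total count to the shape and the number of exposure periods to the rate. Here ∑xᵢ = 9 and n = 4, so shape 2.8→11.8 and rate 3.2→7.2.
Posterior mean = shape/rate = 11.8/7.2 = 1.639.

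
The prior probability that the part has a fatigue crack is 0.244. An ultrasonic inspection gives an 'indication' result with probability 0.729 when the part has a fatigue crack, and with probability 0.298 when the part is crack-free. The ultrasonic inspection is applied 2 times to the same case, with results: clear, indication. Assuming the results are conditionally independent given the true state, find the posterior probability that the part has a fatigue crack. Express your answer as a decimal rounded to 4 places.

Posterior P(H) ≈ 0.2336

With H the event that the part has a fatigue crack, the joint likelihood of the observed sequence is P(data|H) = 0.271·0.729 = 0.19756 and P(data|¬H) = 0.702·0.298 = 0.20920.
Bayes: P(H|data) = 0.244·0.19756 / (0.244·0.19756 + 0.756·0.20920) = 0.048204/0.20636 = 0.2336.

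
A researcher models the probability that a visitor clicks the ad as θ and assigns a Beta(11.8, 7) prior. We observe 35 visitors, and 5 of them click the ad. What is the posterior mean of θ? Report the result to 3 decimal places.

Posterior mean ≈ 0.312

The binomial likelihood is conjugate to the Beta prior: with 5 successes and 30 failures, the posterior is Beta(11.8+5, 7+30) = Beta(16.8, 37).
E[θ | data] = 16.8/(16.8+37) = 0.312.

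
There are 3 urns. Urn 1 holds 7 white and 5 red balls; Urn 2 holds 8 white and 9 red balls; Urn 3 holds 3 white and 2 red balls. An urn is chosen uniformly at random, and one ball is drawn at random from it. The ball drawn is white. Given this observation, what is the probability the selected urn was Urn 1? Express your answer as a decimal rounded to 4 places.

Tabulate prior·likelihood by source: [1] prior 0.333333, lik 0.5833, product 0.1944; [2] prior 0.333333, lik 0.4706, product 0.1569; [3] prior 0.333333, lik 0.6, product 0.2000.
Normalizing constant = 0.55131; the posterior for Urn 1 is its product over the sum, 0.1944/0.55131 = 0.3527.

Posterior probability ≈ 0.3527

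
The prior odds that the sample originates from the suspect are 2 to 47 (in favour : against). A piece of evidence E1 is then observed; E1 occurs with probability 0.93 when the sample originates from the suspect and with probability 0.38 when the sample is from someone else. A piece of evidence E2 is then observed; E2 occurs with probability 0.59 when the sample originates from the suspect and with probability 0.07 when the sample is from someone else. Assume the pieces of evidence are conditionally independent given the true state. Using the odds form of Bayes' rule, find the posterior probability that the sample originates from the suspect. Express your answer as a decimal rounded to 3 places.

Prior odds = 2/47 = 0.042553. In log-odds, ln(0.042553) = -3.1570.
Add log likelihood ratios: ln(2.4474) + ln(8.4286) = 3.0266.
Posterior log-odds = -0.13036, so posterior odds = exp(-0.13036) = 0.87778. Converting, P(H|E) = 0.87778/1.8778 = 0.467.

Posterior probability ≈ 0.467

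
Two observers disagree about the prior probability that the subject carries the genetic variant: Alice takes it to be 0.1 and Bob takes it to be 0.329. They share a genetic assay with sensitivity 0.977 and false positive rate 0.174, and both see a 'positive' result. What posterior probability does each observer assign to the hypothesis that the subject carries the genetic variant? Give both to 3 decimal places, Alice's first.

P('+'|H) = 0.977, P('+'|¬H) = 0.174.
Alice: numerator 0.977·0.1 = 0.097700; evidence = 0.097700+0.174·0.9 = 0.25430; posterior = 0.384.
Bob: numerator 0.977·0.329 = 0.32143; evidence = 0.32143+0.174·0.671 = 0.43819; posterior = 0.734.

Alice: 0.384; Bob: 0.734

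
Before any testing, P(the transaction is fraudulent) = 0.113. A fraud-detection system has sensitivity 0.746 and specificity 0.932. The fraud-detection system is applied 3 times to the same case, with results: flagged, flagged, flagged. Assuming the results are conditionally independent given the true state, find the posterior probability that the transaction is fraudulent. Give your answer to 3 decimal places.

Let H be the event that the transaction is fraudulent; start with P(H) = 0.113. P('flagged'|H) = 0.746, P('flagged'|¬H) = 0.068.
Update on result 1 ('flagged'): P(H) ← 0.746·0.1130 / (0.746·0.1130 + 0.068·0.8870) = 0.084298/0.14461 = 0.5829.
Update on result 2 ('flagged'): P(H) ← 0.746·0.5829 / (0.746·0.5829 + 0.068·0.4171) = 0.43486/0.46322 = 0.9388.
Update on result 3 ('flagged'): P(H) ← 0.746·0.9388 / (0.746·0.9388 + 0.068·0.0612) = 0.70032/0.70449 = 0.9941.

Posterior P(H) ≈ 0.994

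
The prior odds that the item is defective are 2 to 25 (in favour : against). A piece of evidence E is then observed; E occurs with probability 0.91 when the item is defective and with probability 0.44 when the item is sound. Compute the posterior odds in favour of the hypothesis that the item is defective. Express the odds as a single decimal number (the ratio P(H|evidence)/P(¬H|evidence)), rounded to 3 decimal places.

Posterior odds ≈ 0.165

Prior odds = 2/25 = 0.080000.
Likelihood ratio for E = 0.91/0.44 = 2.0682.
Posterior odds = prior odds × LR = 0.16545.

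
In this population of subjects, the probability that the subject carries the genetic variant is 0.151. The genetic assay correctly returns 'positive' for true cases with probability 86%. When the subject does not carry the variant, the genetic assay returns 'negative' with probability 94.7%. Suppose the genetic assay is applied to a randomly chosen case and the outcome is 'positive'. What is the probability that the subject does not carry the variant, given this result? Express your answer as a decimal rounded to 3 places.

P(¬H | E) ≈ 0.257

Let H be the event that the subject carries the genetic variant. P(H) = 0.151, so P(¬H) = 0.849. With E the 'positive' result, P(E|H) = 0.86 and P(E|¬H) = 0.053.
P(E) = 0.86·0.151 + 0.053·0.849 = 0.12986 + 0.044997 = 0.17486.
By Bayes' theorem, P(H|E) = 0.12986 / 0.17486 = 0.743. Hence P(¬H|E) = 1 − 0.743 = 0.257.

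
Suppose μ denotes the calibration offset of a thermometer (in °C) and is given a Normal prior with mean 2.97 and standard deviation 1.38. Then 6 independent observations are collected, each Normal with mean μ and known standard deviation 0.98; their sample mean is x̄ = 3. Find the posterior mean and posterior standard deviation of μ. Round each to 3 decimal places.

Prior precision 1/τ₀² = 1/1.38² = 0.525100; data precision n/σ² = 6/0.98² = 6.24740.
Posterior precision = 0.525100 + 6.24740 = 6.77250, giving posterior SD = 1/√6.77250 = 0.384.
Posterior mean = (0.525100·2.97 + 6.24740·3) / 6.77250 = 2.998.

Posterior mean ≈ 2.998; posterior SD ≈ 0.384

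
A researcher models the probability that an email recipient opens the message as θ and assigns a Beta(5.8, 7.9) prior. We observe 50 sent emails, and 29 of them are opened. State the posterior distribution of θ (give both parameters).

The binomial likelihood is conjugate to the Beta prior: with 29 successes and 21 failures, the posterior is Beta(5.8+29, 7.9+21) = Beta(34.8, 28.9).

Posterior: Beta(34.8, 28.9)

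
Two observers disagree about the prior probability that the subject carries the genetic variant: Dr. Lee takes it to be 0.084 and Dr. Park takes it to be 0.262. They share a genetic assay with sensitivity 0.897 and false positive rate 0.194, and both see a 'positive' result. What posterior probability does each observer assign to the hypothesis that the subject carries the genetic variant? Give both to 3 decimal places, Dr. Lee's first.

Dr. Lee: 0.298; Dr. Park: 0.621

P('+'|H) = 0.897, P('+'|¬H) = 0.194.
Dr. Lee: numerator 0.897·0.084 = 0.075348; evidence = 0.075348+0.194·0.916 = 0.25305; posterior = 0.298.
Dr. Park: numerator 0.897·0.262 = 0.23501; evidence = 0.23501+0.194·0.738 = 0.37819; posterior = 0.621.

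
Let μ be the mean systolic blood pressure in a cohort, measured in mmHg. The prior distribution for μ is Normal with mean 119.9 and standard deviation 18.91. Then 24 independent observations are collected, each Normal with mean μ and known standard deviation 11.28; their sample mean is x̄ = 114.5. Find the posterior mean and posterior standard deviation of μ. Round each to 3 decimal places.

Posterior mean ≈ 114.579; posterior SD ≈ 2.286

Prior precision 1/τ₀² = 1/18.91² = 0.00279651; data precision n/σ² = 24/11.28² = 0.188622.
Posterior precision = 0.00279651 + 0.188622 = 0.191419, giving posterior SD = 1/√0.191419 = 2.286.
Posterior mean = (0.00279651·119.9 + 0.188622·114.5) / 0.191419 = 114.579.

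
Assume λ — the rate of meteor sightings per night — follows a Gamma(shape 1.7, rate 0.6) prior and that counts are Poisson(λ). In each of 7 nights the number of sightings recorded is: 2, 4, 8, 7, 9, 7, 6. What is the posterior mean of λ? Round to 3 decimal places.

Posterior mean ≈ 5.882

The Poisson likelihood adds the total count to the shape and the number of exposure periods to the rate. Here ∑xᵢ = 43 and n = 7, so shape 1.7→44.7 and rate 0.6→7.6.
Posterior mean = shape/rate = 44.7/7.6 = 5.882.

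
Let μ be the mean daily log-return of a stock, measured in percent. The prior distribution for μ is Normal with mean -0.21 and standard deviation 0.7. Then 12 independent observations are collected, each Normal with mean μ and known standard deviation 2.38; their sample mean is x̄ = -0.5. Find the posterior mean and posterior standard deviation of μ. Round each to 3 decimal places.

Posterior mean ≈ -0.358; posterior SD ≈ 0.490

With known σ, the Normal prior is conjugate. Weight on the data is w = (n/σ²)/(n/σ² + 1/τ₀²) = 2.11849/(2.11849+2.04082) = 0.50934.
Posterior mean = w·x̄ + (1−w)·μ₀ = 0.50934·-0.5 + 0.49066·-0.21 = -0.358. Posterior variance = 1/(2.11849+2.04082) = 0.240424, so SD = 0.490.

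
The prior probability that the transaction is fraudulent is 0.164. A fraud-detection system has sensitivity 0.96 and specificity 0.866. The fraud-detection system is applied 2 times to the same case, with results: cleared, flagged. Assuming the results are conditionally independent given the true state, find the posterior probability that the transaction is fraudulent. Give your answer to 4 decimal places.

Let H be the event that the transaction is fraudulent; start with P(H) = 0.164. P('flagged'|H) = 0.96, P('flagged'|¬H) = 0.134.
Update on result 1 ('cleared'): P(H) ← 0.04·0.1640 / (0.04·0.1640 + 0.866·0.8360) = 0.0065600/0.73054 = 0.0090.
Update on result 2 ('flagged'): P(H) ← 0.96·0.0090 / (0.96·0.0090 + 0.134·0.9910) = 0.0086205/0.14142 = 0.0610.

Posterior P(H) ≈ 0.0610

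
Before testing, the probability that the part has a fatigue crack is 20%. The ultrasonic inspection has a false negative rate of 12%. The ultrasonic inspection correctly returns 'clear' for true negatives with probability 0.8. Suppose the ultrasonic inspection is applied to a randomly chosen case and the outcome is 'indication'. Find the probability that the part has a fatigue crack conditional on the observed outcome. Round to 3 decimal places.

P(H | E) ≈ 0.524

Let H be the event that the part has a fatigue crack. P(H) = 0.2, so P(¬H) = 0.8. With E the 'indication' result, P(E|H) = 0.88 and P(E|¬H) = 0.2.
P(E) = 0.88·0.2 + 0.2·0.8 = 0.17600 + 0.16000 = 0.33600.
By Bayes' theorem, P(H|E) = 0.17600 / 0.33600 = 0.524.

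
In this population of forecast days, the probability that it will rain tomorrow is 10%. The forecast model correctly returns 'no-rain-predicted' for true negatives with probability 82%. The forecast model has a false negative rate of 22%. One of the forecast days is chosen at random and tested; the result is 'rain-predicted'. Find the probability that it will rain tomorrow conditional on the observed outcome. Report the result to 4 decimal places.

Let H be the event that it will rain tomorrow. P(H) = 0.1, so P(¬H) = 0.9. With E the 'rain-predicted' result, P(E|H) = 0.78 and P(E|¬H) = 0.18.
P(E) = 0.78·0.1 + 0.18·0.9 = 0.078000 + 0.16200 = 0.24000.
By Bayes' theorem, P(H|E) = 0.078000 / 0.24000 = 0.3250.

P(H | E) ≈ 0.3250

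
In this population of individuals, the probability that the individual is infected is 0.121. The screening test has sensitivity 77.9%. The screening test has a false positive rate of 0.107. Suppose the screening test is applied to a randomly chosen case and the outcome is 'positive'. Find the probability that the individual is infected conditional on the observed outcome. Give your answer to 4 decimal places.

Let H be the event that the individual is infected. P(H) = 0.121, so P(¬H) = 0.879. With E the 'positive' result, P(E|H) = 0.779 and P(E|¬H) = 0.107.
P(E) = 0.779·0.121 + 0.107·0.879 = 0.094259 + 0.094053 = 0.18831.
By Bayes' theorem, P(H|E) = 0.094259 / 0.18831 = 0.5005.

P(H | E) ≈ 0.5005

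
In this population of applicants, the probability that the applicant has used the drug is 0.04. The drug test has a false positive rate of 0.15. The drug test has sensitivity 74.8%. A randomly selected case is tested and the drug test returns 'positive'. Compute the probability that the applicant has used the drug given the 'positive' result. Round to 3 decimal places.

P(H | E) ≈ 0.172

Let H be the event that the applicant has used the drug. P(H) = 0.04, so P(¬H) = 0.96. With E the 'positive' result, P(E|H) = 0.748 and P(E|¬H) = 0.15.
P(E) = 0.748·0.04 + 0.15·0.96 = 0.029920 + 0.14400 = 0.17392.
By Bayes' theorem, P(H|E) = 0.029920 / 0.17392 = 0.172.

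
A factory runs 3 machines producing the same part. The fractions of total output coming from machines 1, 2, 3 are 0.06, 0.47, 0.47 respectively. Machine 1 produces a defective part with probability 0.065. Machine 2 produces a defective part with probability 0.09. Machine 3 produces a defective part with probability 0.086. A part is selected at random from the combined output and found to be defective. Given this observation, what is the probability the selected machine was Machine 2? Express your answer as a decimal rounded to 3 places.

Posterior probability ≈ 0.488

P(defective|M1) = 0.065; P(defective|M2) = 0.09; P(defective|M3) = 0.086.
Prior × likelihood for each source: 0.06·0.065=0.003900, 0.47·0.09=0.04230, 0.47·0.086=0.04042. Summing gives P(defective) = 0.086620.
P(Machine 2 | defective) = 0.04230 / 0.086620 = 0.488.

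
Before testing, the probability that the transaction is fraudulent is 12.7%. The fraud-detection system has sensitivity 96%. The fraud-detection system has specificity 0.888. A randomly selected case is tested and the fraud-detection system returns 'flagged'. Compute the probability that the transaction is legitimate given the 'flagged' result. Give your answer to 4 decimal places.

Write H for 'the transaction is fraudulent'. Prior odds H:¬H = 0.127/0.873 = 0.14548. For the 'flagged' outcome, the likelihood ratio is 0.96/0.112 = 8.5714.
Posterior odds = 0.14548 × 8.5714 = 1.2469, so P(H|E) = 1.2469/(1+1.2469) = 0.5549. Then P(¬H|E) = 1 − 0.5549 = 0.4451.

P(¬H | E) ≈ 0.4451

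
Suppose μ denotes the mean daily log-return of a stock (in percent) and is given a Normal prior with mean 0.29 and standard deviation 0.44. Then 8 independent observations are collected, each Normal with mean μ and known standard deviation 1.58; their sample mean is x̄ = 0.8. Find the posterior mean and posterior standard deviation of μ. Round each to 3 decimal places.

Posterior mean ≈ 0.485; posterior SD ≈ 0.346

With known σ, the Normal prior is conjugate. Weight on the data is w = (n/σ²)/(n/σ² + 1/τ₀²) = 3.20461/(3.20461+5.16529) = 0.38287.
Posterior mean = w·x̄ + (1−w)·μ₀ = 0.38287·0.8 + 0.61713·0.29 = 0.485. Posterior variance = 1/(3.20461+5.16529) = 0.119476, so SD = 0.346.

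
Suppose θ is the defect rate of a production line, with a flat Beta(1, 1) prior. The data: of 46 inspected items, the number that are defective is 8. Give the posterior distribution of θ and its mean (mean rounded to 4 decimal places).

The binomial likelihood is conjugate to the Beta prior: with 8 successes and 38 failures, the posterior is Beta(1+8, 1+38) = Beta(9, 39).
E[θ | data] = 9/(9+39) = 0.1875.

Posterior: Beta(9, 39); mean ≈ 0.1875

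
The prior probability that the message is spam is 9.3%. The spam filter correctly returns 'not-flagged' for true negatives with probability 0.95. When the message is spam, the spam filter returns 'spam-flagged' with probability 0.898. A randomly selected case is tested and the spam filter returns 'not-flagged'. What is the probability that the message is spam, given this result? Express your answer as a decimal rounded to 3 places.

P(H | E) ≈ 0.011

Let H be the event that the message is spam. P(H) = 0.093, so P(¬H) = 0.907. With E the 'not-flagged' result, P(E|H) = 0.102 and P(E|¬H) = 0.95.
P(E) = 0.102·0.093 + 0.95·0.907 = 0.0094860 + 0.86165 = 0.87114.
By Bayes' theorem, P(H|E) = 0.0094860 / 0.87114 = 0.011.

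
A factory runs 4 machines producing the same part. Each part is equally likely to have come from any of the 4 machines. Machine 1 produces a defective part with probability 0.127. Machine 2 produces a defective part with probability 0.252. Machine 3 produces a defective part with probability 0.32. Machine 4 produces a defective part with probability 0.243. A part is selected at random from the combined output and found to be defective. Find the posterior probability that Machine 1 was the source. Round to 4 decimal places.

P(defective|M1) = 0.127; P(defective|M2) = 0.252; P(defective|M3) = 0.32; P(defective|M4) = 0.243.
Prior × likelihood for each source: 0.25·0.127=0.03175, 0.25·0.252=0.06300, 0.25·0.32=0.08000, 0.25·0.243=0.06075. Summing gives P(defective) = 0.23550.
P(Machine 1 | defective) = 0.03175 / 0.23550 = 0.1348.

Posterior probability ≈ 0.1348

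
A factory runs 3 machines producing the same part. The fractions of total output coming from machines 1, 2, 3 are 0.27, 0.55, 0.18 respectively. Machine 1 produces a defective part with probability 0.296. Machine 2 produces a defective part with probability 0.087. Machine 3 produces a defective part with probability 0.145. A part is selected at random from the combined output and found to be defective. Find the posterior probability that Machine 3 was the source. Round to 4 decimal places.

Posterior probability ≈ 0.1696

P(defective|M1) = 0.296; P(defective|M2) = 0.087; P(defective|M3) = 0.145.
Prior × likelihood for each source: 0.27·0.296=0.07992, 0.55·0.087=0.04785, 0.18·0.145=0.02610. Summing gives P(defective) = 0.15387.
P(Machine 3 | defective) = 0.02610 / 0.15387 = 0.1696.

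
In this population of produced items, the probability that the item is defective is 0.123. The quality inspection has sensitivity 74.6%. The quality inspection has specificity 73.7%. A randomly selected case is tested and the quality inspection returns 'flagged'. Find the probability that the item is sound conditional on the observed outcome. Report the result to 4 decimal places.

P(¬H | E) ≈ 0.7154

Write H for 'the item is defective'. Prior odds H:¬H = 0.123/0.877 = 0.14025. For the 'flagged' outcome, the likelihood ratio is 0.746/0.263 = 2.8365.
Posterior odds = 0.14025 × 2.8365 = 0.39782, so P(H|E) = 0.39782/(1+0.39782) = 0.2846. Then P(¬H|E) = 1 − 0.2846 = 0.7154.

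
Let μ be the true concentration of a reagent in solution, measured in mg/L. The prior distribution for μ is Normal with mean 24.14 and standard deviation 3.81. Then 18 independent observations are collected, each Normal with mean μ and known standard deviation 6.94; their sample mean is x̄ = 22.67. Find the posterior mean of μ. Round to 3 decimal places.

With known σ, the Normal prior is conjugate. Weight on the data is w = (n/σ²)/(n/σ² + 1/τ₀²) = 0.373726/(0.373726+0.0688890) = 0.84436.
Posterior mean = w·x̄ + (1−w)·μ₀ = 0.84436·22.67 + 0.15564·24.14 = 22.899.

Posterior mean ≈ 22.899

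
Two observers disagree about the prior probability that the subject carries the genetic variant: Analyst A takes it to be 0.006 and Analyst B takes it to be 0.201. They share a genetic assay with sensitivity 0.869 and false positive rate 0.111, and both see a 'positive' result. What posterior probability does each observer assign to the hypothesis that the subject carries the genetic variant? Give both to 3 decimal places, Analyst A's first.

Analyst A: 0.045; Analyst B: 0.663

P('+'|H) = 0.869, P('+'|¬H) = 0.111.
Analyst A: numerator 0.869·0.006 = 0.0052140; evidence = 0.0052140+0.111·0.994 = 0.11555; posterior = 0.045.
Analyst B: numerator 0.869·0.201 = 0.17467; evidence = 0.17467+0.111·0.799 = 0.26336; posterior = 0.663.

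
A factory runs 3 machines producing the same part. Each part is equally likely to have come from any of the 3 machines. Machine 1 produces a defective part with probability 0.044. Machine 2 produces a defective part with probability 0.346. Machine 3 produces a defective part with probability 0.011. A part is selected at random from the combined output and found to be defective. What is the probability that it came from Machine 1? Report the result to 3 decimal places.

Tabulate prior·likelihood by source: [1] prior 0.333333, lik 0.044, product 0.01467; [2] prior 0.333333, lik 0.346, product 0.1153; [3] prior 0.333333, lik 0.011, product 0.003667.
Normalizing constant = 0.13367; the posterior for Machine 1 is its product over the sum, 0.01467/0.13367 = 0.110.

Posterior probability ≈ 0.110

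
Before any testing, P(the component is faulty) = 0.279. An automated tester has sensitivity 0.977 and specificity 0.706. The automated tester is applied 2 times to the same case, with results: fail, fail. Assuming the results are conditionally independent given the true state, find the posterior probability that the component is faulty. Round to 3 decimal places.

Posterior P(H) ≈ 0.810

Let H be the event that the component is faulty; start with P(H) = 0.279. P('fail'|H) = 0.977, P('fail'|¬H) = 0.294.
Update on result 1 ('fail'): P(H) ← 0.977·0.2790 / (0.977·0.2790 + 0.294·0.7210) = 0.27258/0.48456 = 0.5625.
Update on result 2 ('fail'): P(H) ← 0.977·0.5625 / (0.977·0.5625 + 0.294·0.4375) = 0.54960/0.67822 = 0.8104.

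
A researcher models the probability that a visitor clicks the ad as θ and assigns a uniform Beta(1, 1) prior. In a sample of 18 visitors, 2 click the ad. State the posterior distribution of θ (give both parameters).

Observing 2 successes and 16 failures updates Beta(1, 1) by adding the success and failure counts to the two shape parameters: α = 1+2 = 3, β = 1+16 = 17.

Posterior: Beta(3, 17)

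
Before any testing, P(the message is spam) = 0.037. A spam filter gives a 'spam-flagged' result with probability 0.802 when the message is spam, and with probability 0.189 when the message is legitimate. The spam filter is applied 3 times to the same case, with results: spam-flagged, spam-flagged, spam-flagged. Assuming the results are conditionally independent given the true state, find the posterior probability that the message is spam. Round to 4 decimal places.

Let H be the event that the message is spam; start with P(H) = 0.037. P('spam-flagged'|H) = 0.802, P('spam-flagged'|¬H) = 0.189.
Update on result 1 ('spam-flagged'): P(H) ← 0.802·0.0370 / (0.802·0.0370 + 0.189·0.9630) = 0.029674/0.21168 = 0.1402.
Update on result 2 ('spam-flagged'): P(H) ← 0.802·0.1402 / (0.802·0.1402 + 0.189·0.8598) = 0.11243/0.27493 = 0.4089.
Update on result 3 ('spam-flagged'): P(H) ← 0.802·0.4089 / (0.802·0.4089 + 0.189·0.5911) = 0.32796/0.43967 = 0.7459.

Posterior P(H) ≈ 0.7459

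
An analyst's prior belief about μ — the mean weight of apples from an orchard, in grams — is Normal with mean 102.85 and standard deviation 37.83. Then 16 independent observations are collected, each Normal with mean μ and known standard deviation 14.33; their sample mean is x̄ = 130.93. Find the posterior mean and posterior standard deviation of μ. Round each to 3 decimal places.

Prior precision 1/τ₀² = 1/37.83² = 0.00069876; data precision n/σ² = 16/14.33² = 0.0779162.
Posterior precision = 0.00069876 + 0.0779162 = 0.0786149, giving posterior SD = 1/√0.0786149 = 3.567.
Posterior mean = (0.00069876·102.85 + 0.0779162·130.93) / 0.0786149 = 130.680.

Posterior mean ≈ 130.680; posterior SD ≈ 3.567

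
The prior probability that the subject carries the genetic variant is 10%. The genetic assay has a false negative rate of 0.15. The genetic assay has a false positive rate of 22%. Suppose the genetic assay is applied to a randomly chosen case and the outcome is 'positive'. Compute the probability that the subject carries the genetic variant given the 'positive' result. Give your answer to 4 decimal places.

P(H | E) ≈ 0.3004

Let H be the event that the subject carries the genetic variant. P(H) = 0.1, so P(¬H) = 0.9. With E the 'positive' result, P(E|H) = 0.85 and P(E|¬H) = 0.22.
P(E) = 0.85·0.1 + 0.22·0.9 = 0.085000 + 0.19800 = 0.28300.
By Bayes' theorem, P(H|E) = 0.085000 / 0.28300 = 0.3004.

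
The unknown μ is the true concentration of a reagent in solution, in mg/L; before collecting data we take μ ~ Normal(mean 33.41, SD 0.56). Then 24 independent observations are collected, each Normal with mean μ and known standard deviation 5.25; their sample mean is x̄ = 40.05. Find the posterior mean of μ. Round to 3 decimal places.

Posterior mean ≈ 34.834

Prior precision 1/τ₀² = 1/0.56² = 3.18878; data precision n/σ² = 24/5.25² = 0.870748.
Posterior precision = 3.18878 + 0.870748 = 4.05952.
Posterior mean = (3.18878·33.41 + 0.870748·40.05) / 4.05952 = 34.834.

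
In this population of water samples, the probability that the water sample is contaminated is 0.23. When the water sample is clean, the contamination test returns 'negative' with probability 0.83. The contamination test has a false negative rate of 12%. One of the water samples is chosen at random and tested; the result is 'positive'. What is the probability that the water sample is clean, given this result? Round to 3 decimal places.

P(¬H | E) ≈ 0.393

Let H be the event that the water sample is contaminated. P(H) = 0.23, so P(¬H) = 0.77. With E the 'positive' result, P(E|H) = 0.88 and P(E|¬H) = 0.17.
P(E) = 0.88·0.23 + 0.17·0.77 = 0.20240 + 0.13090 = 0.33330.
By Bayes' theorem, P(H|E) = 0.20240 / 0.33330 = 0.607. Hence P(¬H|E) = 1 − 0.607 = 0.393.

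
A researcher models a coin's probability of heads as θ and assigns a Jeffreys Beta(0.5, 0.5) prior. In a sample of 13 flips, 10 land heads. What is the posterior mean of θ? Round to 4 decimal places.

Posterior mean ≈ 0.7500

The binomial likelihood is conjugate to the Beta prior: with 10 successes and 3 failures, the posterior is Beta(0.5+10, 0.5+3) = Beta(10.5, 3.5).
Posterior mean = α/(α+β) = 10.5/14 = 0.7500.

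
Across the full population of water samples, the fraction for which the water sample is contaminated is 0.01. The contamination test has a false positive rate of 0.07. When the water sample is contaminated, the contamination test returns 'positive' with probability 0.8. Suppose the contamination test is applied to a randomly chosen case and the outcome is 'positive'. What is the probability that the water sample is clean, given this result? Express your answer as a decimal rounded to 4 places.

P(¬H | E) ≈ 0.8965

Write H for 'the water sample is contaminated'. Prior odds H:¬H = 0.01/0.99 = 0.010101. For the 'positive' outcome, the likelihood ratio is 0.8/0.07 = 11.429.
Posterior odds = 0.010101 × 11.429 = 0.11544, so P(H|E) = 0.11544/(1+0.11544) = 0.1035. Then P(¬H|E) = 1 − 0.1035 = 0.8965.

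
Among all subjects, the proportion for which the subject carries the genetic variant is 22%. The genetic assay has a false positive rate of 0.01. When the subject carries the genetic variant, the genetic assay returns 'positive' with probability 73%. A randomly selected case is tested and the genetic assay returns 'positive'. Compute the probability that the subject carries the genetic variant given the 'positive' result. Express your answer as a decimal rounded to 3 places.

P(H | E) ≈ 0.954

Write H for 'the subject carries the genetic variant'. Prior odds H:¬H = 0.22/0.78 = 0.28205. For the 'positive' outcome, the likelihood ratio is 0.73/0.01 = 73.000.
Posterior odds = 0.28205 × 73.000 = 20.590, so P(H|E) = 20.590/(1+20.590) = 0.954.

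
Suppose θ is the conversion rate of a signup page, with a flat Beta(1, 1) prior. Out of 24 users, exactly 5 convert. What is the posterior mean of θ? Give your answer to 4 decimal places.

Observing 5 successes and 19 failures updates Beta(1, 1) by adding the success and failure counts to the two shape parameters: α = 1+5 = 6, β = 1+19 = 20.
Posterior mean = α/(α+β) = 6/26 = 0.2308.

Posterior mean ≈ 0.2308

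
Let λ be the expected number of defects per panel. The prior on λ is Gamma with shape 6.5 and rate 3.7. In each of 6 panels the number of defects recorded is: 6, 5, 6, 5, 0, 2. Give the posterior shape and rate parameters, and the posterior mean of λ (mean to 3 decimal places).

The Poisson likelihood adds the total count to the shape and the number of exposure periods to the rate. Here ∑xᵢ = 24 and n = 6, so shape 6.5→30.5 and rate 3.7→9.7.
Posterior mean = shape/rate = 30.5/9.7 = 3.144.

Posterior: Gamma(shape=30.5, rate=9.7); mean ≈ 3.144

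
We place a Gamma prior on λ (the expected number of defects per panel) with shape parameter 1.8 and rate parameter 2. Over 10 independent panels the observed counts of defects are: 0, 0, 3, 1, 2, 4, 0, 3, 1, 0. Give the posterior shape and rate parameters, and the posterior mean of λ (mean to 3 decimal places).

Posterior: Gamma(shape=15.8, rate=12); mean ≈ 1.317

The Poisson likelihood adds the total count to the shape and the number of exposure periods to the rate. Here ∑xᵢ = 14 and n = 10, so shape 1.8→15.8 and rate 2→12.
Posterior mean = shape/rate = 15.8/12 = 1.317.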